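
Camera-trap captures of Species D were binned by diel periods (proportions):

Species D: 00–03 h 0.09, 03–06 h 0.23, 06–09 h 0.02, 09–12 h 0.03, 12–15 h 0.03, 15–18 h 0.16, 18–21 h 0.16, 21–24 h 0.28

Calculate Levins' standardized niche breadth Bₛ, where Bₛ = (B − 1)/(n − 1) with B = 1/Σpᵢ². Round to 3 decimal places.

Σpᵢ² = 0.09² + 0.23² + 0.02² + 0.03² + 0.03² + 0.16² + 0.16² + 0.28² = 0.0081 + 0.0529 + 0.0004 + 0.0009 + 0.0009 + 0.0256 + 0.0256 + 0.0784 = 0.1928
B = 1 / 0.1928 = 5.18672
Bₛ = (B − 1)/(n − 1) = (5.18672 − 1)/(8 − 1) = 4.18672/7 = 0.59810

0.598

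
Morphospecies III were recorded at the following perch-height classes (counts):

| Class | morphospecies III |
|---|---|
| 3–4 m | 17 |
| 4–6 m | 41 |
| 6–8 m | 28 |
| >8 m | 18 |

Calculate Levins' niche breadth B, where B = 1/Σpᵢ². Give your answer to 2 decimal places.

Proportions for morphospecies III (n=104): 17/104=0.1635, 41/104=0.3942, 28/104=0.2692, 18/104=0.1731
Σpᵢ² = 0.1635² + 0.3942² + 0.2692² + 0.1731² = 0.026732 + 0.155394 + 0.072469 + 0.029964 = 0.284559
B = 1 / 0.284559 = 3.5142

3.51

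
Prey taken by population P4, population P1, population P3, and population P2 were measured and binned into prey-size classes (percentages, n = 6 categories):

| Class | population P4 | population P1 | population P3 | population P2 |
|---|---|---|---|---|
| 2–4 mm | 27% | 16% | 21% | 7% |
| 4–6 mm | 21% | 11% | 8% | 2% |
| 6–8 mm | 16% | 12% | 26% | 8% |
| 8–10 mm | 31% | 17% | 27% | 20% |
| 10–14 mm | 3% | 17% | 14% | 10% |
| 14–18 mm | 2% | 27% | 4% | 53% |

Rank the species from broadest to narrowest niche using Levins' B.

Convert percentages to proportions (divide by 100).
Σp_P4ᵢ² = 0.27² + 0.21² + 0.16² + 0.31² + 0.03² + 0.02² = 0.0729 + 0.0441 + 0.0256 + 0.0961 + 0.0009 + 0.0004 = 0.2400
B_P4 = 1 / 0.2400 = 4.1667
Σp_P1ᵢ² = 0.16² + 0.11² + 0.12² + 0.17² + 0.17² + 0.27² = 0.0256 + 0.0121 + 0.0144 + 0.0289 + 0.0289 + 0.0729 = 0.1828
B_P1 = 1 / 0.1828 = 5.4705
Σp_P3ᵢ² = 0.21² + 0.08² + 0.26² + 0.27² + 0.14² + 0.04² = 0.0441 + 0.0064 + 0.0676 + 0.0729 + 0.0196 + 0.0016 = 0.2122
B_P3 = 1 / 0.2122 = 4.7125
Σp_P2ᵢ² = 0.07² + 0.02² + 0.08² + 0.20² + 0.10² + 0.53² = 0.0049 + 0.0004 + 0.0064 + 0.0400 + 0.0100 + 0.2809 = 0.3426
B_P2 = 1 / 0.3426 = 2.9189
Ranking by B (broadest → narrowest): population P1 (5.47) > population P3 (4.71) > population P4 (4.17) > population P2 (2.92)

population P1 > population P3 > population P4 > population P2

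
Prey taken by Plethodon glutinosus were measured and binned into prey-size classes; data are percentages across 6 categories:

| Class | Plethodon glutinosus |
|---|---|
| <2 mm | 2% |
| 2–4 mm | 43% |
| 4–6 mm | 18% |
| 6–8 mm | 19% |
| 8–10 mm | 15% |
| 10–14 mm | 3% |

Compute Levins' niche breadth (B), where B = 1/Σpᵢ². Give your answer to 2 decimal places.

Convert percentages to proportions (divide by 100).
Σpᵢ² = 0.02² + 0.43² + 0.18² + 0.19² + 0.15² + 0.03² = 0.0004 + 0.1849 + 0.0324 + 0.0361 + 0.0225 + 0.0009 = 0.2772
B = 1 / 0.2772 = 3.6075

3.61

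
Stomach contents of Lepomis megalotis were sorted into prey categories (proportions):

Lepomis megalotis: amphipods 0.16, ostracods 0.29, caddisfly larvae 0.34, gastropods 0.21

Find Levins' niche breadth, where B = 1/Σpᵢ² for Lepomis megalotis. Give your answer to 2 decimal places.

Σpᵢ² = 0.16² + 0.29² + 0.34² + 0.21² = 0.0256 + 0.0841 + 0.1156 + 0.0441 = 0.2694
B = 1 / 0.2694 = 3.7120

3.71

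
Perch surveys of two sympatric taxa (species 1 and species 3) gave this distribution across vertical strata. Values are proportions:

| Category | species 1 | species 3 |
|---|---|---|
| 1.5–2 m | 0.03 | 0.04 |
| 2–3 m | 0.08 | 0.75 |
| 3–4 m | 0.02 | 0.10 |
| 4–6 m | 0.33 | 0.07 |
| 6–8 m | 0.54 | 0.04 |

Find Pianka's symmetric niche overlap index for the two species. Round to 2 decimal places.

0.22

Σ p₁ᵢp₂ᵢ = 0.0012 + 0.0600 + 0.0020 + 0.0231 + 0.0216 = 0.1079
Σp_1ᵢ² = 0.03² + 0.08² + 0.02² + 0.33² + 0.54² = 0.0009 + 0.0064 + 0.0004 + 0.1089 + 0.2916 = 0.4082
Σp_2ᵢ² = 0.04² + 0.75² + 0.10² + 0.07² + 0.04² = 0.0016 + 0.5625 + 0.0100 + 0.0049 + 0.0016 = 0.5806
O = 0.1079 / √(0.4082 × 0.5806) = 0.1079 / 0.48683 = 0.2216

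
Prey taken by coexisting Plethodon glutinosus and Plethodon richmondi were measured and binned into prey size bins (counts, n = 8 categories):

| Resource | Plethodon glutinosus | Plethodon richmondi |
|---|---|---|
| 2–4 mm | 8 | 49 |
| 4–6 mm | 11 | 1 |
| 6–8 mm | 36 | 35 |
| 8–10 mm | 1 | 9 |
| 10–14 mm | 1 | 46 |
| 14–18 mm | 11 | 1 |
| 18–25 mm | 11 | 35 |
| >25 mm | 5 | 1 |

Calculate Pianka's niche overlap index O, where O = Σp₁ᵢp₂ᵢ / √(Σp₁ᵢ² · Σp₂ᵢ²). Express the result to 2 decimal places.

Proportions for Plethodon glutinosus (n=84): 8/84=0.0952, 11/84=0.1310, 36/84=0.4286, 1/84=0.0119, 1/84=0.0119, 11/84=0.1310, 11/84=0.1310, 5/84=0.0595
Proportions for Plethodon richmondi (n=177): 49/177=0.2768, 1/177=0.0056, 35/177=0.1977, 9/177=0.0508, 46/177=0.2599, 1/177=0.0056, 35/177=0.1977, 1/177=0.0056
Σ p₁ᵢp₂ᵢ = 0.026351 + 0.000734 + 0.084734 + 0.000605 + 0.003093 + 0.000734 + 0.025899 + 0.000333 = 0.142483
Σp_1ᵢ² = 0.0952² + 0.1310² + 0.4286² + 0.0119² + 0.0119² + 0.1310² + 0.1310² + 0.0595² = 0.009063 + 0.017161 + 0.183698 + 0.000142 + 0.000142 + 0.017161 + 0.017161 + 0.003540 = 0.248068
Σp_2ᵢ² = 0.2768² + 0.0056² + 0.1977² + 0.0508² + 0.2599² + 0.0056² + 0.1977² + 0.0056² = 0.076618 + 0.000031 + 0.039085 + 0.002581 + 0.067548 + 0.000031 + 0.039085 + 0.000031 = 0.225010
O = 0.142483 / √(0.248068 × 0.225010) = 0.142483 / 0.2362579 = 0.6031

0.60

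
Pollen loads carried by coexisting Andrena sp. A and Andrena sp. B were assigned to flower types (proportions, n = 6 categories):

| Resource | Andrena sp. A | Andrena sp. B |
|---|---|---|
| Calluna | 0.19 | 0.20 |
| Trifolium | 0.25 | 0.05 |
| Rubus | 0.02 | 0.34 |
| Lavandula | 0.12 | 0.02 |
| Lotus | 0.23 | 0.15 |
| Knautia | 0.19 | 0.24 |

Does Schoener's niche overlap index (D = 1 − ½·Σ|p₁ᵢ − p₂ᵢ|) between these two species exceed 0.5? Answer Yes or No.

Yes

Σ|p₁ᵢ − p₂ᵢ| = 0.01 + 0.20 + 0.32 + 0.10 + 0.08 + 0.05 = 0.76
D = 1 − ½ × 0.76 = 1 − 0.380 = 0.6200
D = 0.6200 > 0.5 → Yes.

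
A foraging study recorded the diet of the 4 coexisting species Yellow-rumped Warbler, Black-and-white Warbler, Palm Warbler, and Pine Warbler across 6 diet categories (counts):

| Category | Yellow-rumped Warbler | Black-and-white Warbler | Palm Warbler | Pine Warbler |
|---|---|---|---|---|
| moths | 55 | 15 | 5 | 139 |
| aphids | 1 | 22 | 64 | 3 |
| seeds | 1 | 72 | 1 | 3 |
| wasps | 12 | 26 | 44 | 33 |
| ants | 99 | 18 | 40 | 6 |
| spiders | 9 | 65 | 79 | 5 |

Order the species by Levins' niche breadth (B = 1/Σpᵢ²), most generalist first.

Proportions for Yellow-rumped Warbler (n=177): 55/177=0.3107, 1/177=0.0056, 1/177=0.0056, 12/177=0.0678, 99/177=0.5593, 9/177=0.0508
Proportions for Black-and-white Warbler (n=218): 15/218=0.0688, 22/218=0.1009, 72/218=0.3303, 26/218=0.1193, 18/218=0.0826, 65/218=0.2982
Proportions for Palm Warbler (n=233): 5/233=0.0215, 64/233=0.2747, 1/233=0.0043, 44/233=0.1888, 40/233=0.1717, 79/233=0.3391
Proportions for Pine Warbler (n=189): 139/189=0.7354, 3/189=0.0159, 3/189=0.0159, 33/189=0.1746, 6/189=0.0317, 5/189=0.0265
Σp_Yellᵢ² = 0.3107² + 0.0056² + 0.0056² + 0.0678² + 0.5593² + 0.0508² = 0.096534 + 0.000031 + 0.000031 + 0.004597 + 0.312816 + 0.002581 = 0.416590
B_Yell = 1 / 0.416590 = 2.4004
Σp_Blacᵢ² = 0.0688² + 0.1009² + 0.3303² + 0.1193² + 0.0826² + 0.2982² = 0.004733 + 0.010181 + 0.109098 + 0.014232 + 0.006823 + 0.088923 = 0.233990
B_Blac = 1 / 0.233990 = 4.2737
Σp_Palmᵢ² = 0.0215² + 0.2747² + 0.0043² + 0.1888² + 0.1717² + 0.3391² = 0.000462 + 0.075460 + 0.000018 + 0.035645 + 0.029481 + 0.114989 = 0.256055
B_Palm = 1 / 0.256055 = 3.9054
Σp_Pineᵢ² = 0.7354² + 0.0159² + 0.0159² + 0.1746² + 0.0317² + 0.0265² = 0.540813 + 0.000253 + 0.000253 + 0.030485 + 0.001005 + 0.000702 = 0.573511
B_Pine = 1 / 0.573511 = 1.7436
Ranking by B (broadest → narrowest): Black-and-white Warbler (4.27) > Palm Warbler (3.91) > Yellow-rumped Warbler (2.40) > Pine Warbler (1.74)

Black-and-white Warbler > Palm Warbler > Yellow-rumped Warbler > Pine Warbler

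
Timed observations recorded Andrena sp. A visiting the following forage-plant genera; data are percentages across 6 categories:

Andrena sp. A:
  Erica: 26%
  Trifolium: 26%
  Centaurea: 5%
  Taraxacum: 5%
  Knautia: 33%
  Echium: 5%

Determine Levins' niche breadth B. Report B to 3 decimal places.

Convert percentages to proportions (divide by 100).
Σpᵢ² = 0.26² + 0.26² + 0.05² + 0.05² + 0.33² + 0.05² = 0.0676 + 0.0676 + 0.0025 + 0.0025 + 0.1089 + 0.0025 = 0.2516
B = 1 / 0.2516 = 3.97456

3.975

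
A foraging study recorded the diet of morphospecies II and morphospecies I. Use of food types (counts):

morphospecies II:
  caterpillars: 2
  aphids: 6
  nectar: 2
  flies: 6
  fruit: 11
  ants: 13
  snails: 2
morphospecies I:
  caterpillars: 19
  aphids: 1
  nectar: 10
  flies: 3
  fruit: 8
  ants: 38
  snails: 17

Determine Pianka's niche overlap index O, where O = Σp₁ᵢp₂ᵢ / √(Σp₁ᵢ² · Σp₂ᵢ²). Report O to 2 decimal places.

0.76

Proportions for morphospecies II (n=42): 2/42=0.0476, 6/42=0.1429, 2/42=0.0476, 6/42=0.1429, 11/42=0.2619, 13/42=0.3095, 2/42=0.0476
Proportions for morphospecies I (n=96): 19/96=0.1979, 1/96=0.0104, 10/96=0.1042, 3/96=0.0313, 8/96=0.0833, 38/96=0.3958, 17/96=0.1771
Σ p₁ᵢp₂ᵢ = 0.009420 + 0.001486 + 0.004960 + 0.004473 + 0.021816 + 0.122500 + 0.008430 = 0.173085
Σp_1ᵢ² = 0.0476² + 0.1429² + 0.0476² + 0.1429² + 0.2619² + 0.3095² + 0.0476² = 0.002266 + 0.020420 + 0.002266 + 0.020420 + 0.068592 + 0.095790 + 0.002266 = 0.212020
Σp_2ᵢ² = 0.1979² + 0.0104² + 0.1042² + 0.0313² + 0.0833² + 0.3958² + 0.1771² = 0.039164 + 0.000108 + 0.010858 + 0.000980 + 0.006939 + 0.156658 + 0.031364 = 0.246071
O = 0.173085 / √(0.212020 × 0.246071) = 0.173085 / 0.2284119 = 0.7578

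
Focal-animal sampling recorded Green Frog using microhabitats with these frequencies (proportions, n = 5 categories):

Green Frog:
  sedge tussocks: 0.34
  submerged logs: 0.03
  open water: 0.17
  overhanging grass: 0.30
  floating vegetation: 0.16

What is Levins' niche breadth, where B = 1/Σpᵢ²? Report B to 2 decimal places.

Σpᵢ² = 0.34² + 0.03² + 0.17² + 0.30² + 0.16² = 0.1156 + 0.0009 + 0.0289 + 0.0900 + 0.0256 = 0.2610
B = 1 / 0.2610 = 3.8314

3.83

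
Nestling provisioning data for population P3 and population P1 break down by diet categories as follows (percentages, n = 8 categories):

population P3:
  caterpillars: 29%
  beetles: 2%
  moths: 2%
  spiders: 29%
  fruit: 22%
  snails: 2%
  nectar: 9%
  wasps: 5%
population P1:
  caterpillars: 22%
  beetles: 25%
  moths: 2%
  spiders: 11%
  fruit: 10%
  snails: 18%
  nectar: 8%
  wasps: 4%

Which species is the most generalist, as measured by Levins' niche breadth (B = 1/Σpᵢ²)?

Convert percentages to proportions (divide by 100).
Σp_P3ᵢ² = 0.29² + 0.02² + 0.02² + 0.29² + 0.22² + 0.02² + 0.09² + 0.05² = 0.0841 + 0.0004 + 0.0004 + 0.0841 + 0.0484 + 0.0004 + 0.0081 + 0.0025 = 0.2284
B_P3 = 1 / 0.2284 = 4.3783
Σp_P1ᵢ² = 0.22² + 0.25² + 0.02² + 0.11² + 0.10² + 0.18² + 0.08² + 0.04² = 0.0484 + 0.0625 + 0.0004 + 0.0121 + 0.0100 + 0.0324 + 0.0064 + 0.0016 = 0.1738
B_P1 = 1 / 0.1738 = 5.7537
Highest B → broadest niche (most generalist): population P1 (B = 5.75).

population P1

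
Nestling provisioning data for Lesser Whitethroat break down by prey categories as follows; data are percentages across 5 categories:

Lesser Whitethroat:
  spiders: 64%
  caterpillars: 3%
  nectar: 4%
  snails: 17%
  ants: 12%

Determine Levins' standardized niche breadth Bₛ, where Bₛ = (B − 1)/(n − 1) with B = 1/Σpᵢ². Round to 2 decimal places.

Convert percentages to proportions (divide by 100).
Σpᵢ² = 0.64² + 0.03² + 0.04² + 0.17² + 0.12² = 0.4096 + 0.0009 + 0.0016 + 0.0289 + 0.0144 = 0.4554
B = 1 / 0.4554 = 2.1959
Bₛ = (B − 1)/(n − 1) = (2.1959 − 1)/(5 − 1) = 1.1959/4 = 0.2990

0.30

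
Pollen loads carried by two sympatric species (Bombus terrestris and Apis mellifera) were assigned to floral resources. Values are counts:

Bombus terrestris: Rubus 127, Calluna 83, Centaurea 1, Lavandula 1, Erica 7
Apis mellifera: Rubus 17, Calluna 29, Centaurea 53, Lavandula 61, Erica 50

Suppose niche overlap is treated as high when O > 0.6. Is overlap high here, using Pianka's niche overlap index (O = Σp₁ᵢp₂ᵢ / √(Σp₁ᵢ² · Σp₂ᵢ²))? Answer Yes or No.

Proportions for Bombus terrestris (n=219): 127/219=0.5799, 83/219=0.3790, 1/219=0.0046, 1/219=0.0046, 7/219=0.0320
Proportions for Apis mellifera (n=210): 17/210=0.0810, 29/210=0.1381, 53/210=0.2524, 61/210=0.2905, 50/210=0.2381
Σ p₁ᵢp₂ᵢ = 0.046972 + 0.052340 + 0.001161 + 0.001336 + 0.007619 = 0.109428
Σp_1ᵢ² = 0.5799² + 0.3790² + 0.0046² + 0.0046² + 0.0320² = 0.336284 + 0.143641 + 0.000021 + 0.000021 + 0.001024 = 0.480991
Σp_2ᵢ² = 0.0810² + 0.1381² + 0.2524² + 0.2905² + 0.2381² = 0.006561 + 0.019072 + 0.063706 + 0.084390 + 0.056692 = 0.230421
O = 0.109428 / √(0.480991 × 0.230421) = 0.109428 / 0.3329120 = 0.3287
O = 0.3287 < 0.6 → No.

No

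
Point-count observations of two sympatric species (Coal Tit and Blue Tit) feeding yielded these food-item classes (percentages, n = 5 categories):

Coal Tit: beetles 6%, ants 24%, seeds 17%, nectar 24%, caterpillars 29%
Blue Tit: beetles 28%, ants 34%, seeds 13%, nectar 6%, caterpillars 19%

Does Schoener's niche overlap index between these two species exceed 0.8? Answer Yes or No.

Convert percentages to proportions (divide by 100).
Σ|p₁ᵢ − p₂ᵢ| = 0.22 + 0.10 + 0.04 + 0.18 + 0.10 = 0.64
D = 1 − ½ × 0.64 = 1 − 0.320 = 0.6800
D = 0.6800 < 0.8 → No.

No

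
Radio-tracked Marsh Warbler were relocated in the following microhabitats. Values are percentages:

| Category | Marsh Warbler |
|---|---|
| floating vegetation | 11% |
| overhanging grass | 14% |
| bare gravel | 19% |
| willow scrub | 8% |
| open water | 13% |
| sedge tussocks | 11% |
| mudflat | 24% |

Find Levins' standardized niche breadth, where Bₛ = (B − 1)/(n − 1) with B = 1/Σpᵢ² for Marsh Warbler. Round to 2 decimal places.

0.87

Convert percentages to proportions (divide by 100).
Σpᵢ² = 0.11² + 0.14² + 0.19² + 0.08² + 0.13² + 0.11² + 0.24² = 0.0121 + 0.0196 + 0.0361 + 0.0064 + 0.0169 + 0.0121 + 0.0576 = 0.1608
B = 1 / 0.1608 = 6.2189
Bₛ = (B − 1)/(n − 1) = (6.2189 − 1)/(7 − 1) = 5.2189/6 = 0.8698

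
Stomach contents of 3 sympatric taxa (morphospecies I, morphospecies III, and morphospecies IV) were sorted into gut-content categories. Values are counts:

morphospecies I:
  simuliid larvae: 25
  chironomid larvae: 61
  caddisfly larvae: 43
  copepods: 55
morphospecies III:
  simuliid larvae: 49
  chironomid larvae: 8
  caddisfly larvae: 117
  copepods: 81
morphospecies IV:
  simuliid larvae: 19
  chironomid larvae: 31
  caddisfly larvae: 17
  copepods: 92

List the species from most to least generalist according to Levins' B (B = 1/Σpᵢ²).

Proportions for morphospecies I (n=184): 25/184=0.1359, 61/184=0.3315, 43/184=0.2337, 55/184=0.2989
Proportions for morphospecies III (n=255): 49/255=0.1922, 8/255=0.0314, 117/255=0.4588, 81/255=0.3176
Proportions for morphospecies IV (n=159): 19/159=0.1195, 31/159=0.1950, 17/159=0.1069, 92/159=0.5786
Σp_Iᵢ² = 0.1359² + 0.3315² + 0.2337² + 0.2989² = 0.018469 + 0.109892 + 0.054616 + 0.089341 = 0.272318
B_I = 1 / 0.272318 = 3.6722
Σp_IIIᵢ² = 0.1922² + 0.0314² + 0.4588² + 0.3176² = 0.036941 + 0.000986 + 0.210497 + 0.100870 = 0.349294
B_III = 1 / 0.349294 = 2.8629
Σp_IVᵢ² = 0.1195² + 0.1950² + 0.1069² + 0.5786² = 0.014280 + 0.038025 + 0.011428 + 0.334778 = 0.398511
B_IV = 1 / 0.398511 = 2.5093
Ranking by B (broadest → narrowest): morphospecies I (3.67) > morphospecies III (2.86) > morphospecies IV (2.51)

morphospecies I > morphospecies III > morphospecies IV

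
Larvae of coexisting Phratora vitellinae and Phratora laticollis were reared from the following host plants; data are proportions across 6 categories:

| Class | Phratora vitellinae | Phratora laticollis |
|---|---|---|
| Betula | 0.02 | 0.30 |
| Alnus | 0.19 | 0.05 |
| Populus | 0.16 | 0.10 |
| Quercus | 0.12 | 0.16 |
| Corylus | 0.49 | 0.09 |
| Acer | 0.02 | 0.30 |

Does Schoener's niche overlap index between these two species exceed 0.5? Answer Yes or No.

Σ|p₁ᵢ − p₂ᵢ| = 0.28 + 0.14 + 0.06 + 0.04 + 0.40 + 0.28 = 1.20
D = 1 − ½ × 1.20 = 1 − 0.600 = 0.4000
D = 0.4000 < 0.5 → No.

No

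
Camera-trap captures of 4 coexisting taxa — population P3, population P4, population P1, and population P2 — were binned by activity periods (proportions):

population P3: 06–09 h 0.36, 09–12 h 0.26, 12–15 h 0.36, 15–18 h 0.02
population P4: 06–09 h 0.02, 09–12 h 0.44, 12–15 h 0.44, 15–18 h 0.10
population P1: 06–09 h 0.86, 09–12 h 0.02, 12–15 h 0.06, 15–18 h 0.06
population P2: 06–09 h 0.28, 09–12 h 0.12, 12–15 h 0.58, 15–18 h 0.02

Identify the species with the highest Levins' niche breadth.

Σp_P3ᵢ² = 0.36² + 0.26² + 0.36² + 0.02² = 0.1296 + 0.0676 + 0.1296 + 0.0004 = 0.3272
B_P3 = 1 / 0.3272 = 3.0562
Σp_P4ᵢ² = 0.02² + 0.44² + 0.44² + 0.10² = 0.0004 + 0.1936 + 0.1936 + 0.0100 = 0.3976
B_P4 = 1 / 0.3976 = 2.5151
Σp_P1ᵢ² = 0.86² + 0.02² + 0.06² + 0.06² = 0.7396 + 0.0004 + 0.0036 + 0.0036 = 0.7472
B_P1 = 1 / 0.7472 = 1.3383
Σp_P2ᵢ² = 0.28² + 0.12² + 0.58² + 0.02² = 0.0784 + 0.0144 + 0.3364 + 0.0004 = 0.4296
B_P2 = 1 / 0.4296 = 2.3277
Highest B → broadest niche (most generalist): population P3 (B = 3.06).

population P3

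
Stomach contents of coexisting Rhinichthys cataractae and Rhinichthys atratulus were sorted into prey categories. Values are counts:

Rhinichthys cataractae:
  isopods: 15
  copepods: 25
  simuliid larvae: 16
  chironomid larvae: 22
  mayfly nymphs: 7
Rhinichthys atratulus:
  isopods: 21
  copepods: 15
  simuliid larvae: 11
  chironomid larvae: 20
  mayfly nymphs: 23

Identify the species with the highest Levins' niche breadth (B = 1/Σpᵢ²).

Rhinichthys atratulus

Proportions for Rhinichthys cataractae (n=85): 15/85=0.1765, 25/85=0.2941, 16/85=0.1882, 22/85=0.2588, 7/85=0.0824
Proportions for Rhinichthys atratulus (n=90): 21/90=0.2333, 15/90=0.1667, 11/90=0.1222, 20/90=0.2222, 23/90=0.2556
Σp_cataᵢ² = 0.1765² + 0.2941² + 0.1882² + 0.2588² + 0.0824² = 0.031152 + 0.086495 + 0.035419 + 0.066977 + 0.006790 = 0.226833
B_cata = 1 / 0.226833 = 4.4085
Σp_atraᵢ² = 0.2333² + 0.1667² + 0.1222² + 0.2222² + 0.2556² = 0.054429 + 0.027789 + 0.014933 + 0.049373 + 0.065331 = 0.211855
B_atra = 1 / 0.211855 = 4.7202
Highest B → broadest niche (most generalist): Rhinichthys atratulus (B = 4.72).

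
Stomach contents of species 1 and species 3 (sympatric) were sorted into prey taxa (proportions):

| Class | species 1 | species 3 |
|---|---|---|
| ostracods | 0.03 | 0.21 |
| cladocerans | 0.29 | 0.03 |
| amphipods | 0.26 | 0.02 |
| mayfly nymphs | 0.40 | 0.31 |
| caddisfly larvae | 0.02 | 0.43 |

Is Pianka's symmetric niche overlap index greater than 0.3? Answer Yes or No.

Σ p₁ᵢp₂ᵢ = 0.0063 + 0.0087 + 0.0052 + 0.1240 + 0.0086 = 0.1528
Σp_1ᵢ² = 0.03² + 0.29² + 0.26² + 0.40² + 0.02² = 0.0009 + 0.0841 + 0.0676 + 0.1600 + 0.0004 = 0.3130
Σp_2ᵢ² = 0.21² + 0.03² + 0.02² + 0.31² + 0.43² = 0.0441 + 0.0009 + 0.0004 + 0.0961 + 0.1849 = 0.3264
O = 0.1528 / √(0.3130 × 0.3264) = 0.1528 / 0.31963 = 0.4781
O = 0.4781 > 0.3 → Yes.

Yes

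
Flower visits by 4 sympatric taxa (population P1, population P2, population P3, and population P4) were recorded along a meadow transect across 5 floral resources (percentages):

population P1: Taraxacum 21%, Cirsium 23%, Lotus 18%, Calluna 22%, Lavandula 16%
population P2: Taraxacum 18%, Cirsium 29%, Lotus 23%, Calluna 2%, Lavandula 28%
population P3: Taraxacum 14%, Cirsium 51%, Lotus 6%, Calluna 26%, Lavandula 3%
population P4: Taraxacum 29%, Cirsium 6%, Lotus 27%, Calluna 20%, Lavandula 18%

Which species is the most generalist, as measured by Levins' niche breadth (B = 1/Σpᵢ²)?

population P1

Convert percentages to proportions (divide by 100).
Σp_P1ᵢ² = 0.21² + 0.23² + 0.18² + 0.22² + 0.16² = 0.0441 + 0.0529 + 0.0324 + 0.0484 + 0.0256 = 0.2034
B_P1 = 1 / 0.2034 = 4.9164
Σp_P2ᵢ² = 0.18² + 0.29² + 0.23² + 0.02² + 0.28² = 0.0324 + 0.0841 + 0.0529 + 0.0004 + 0.0784 = 0.2482
B_P2 = 1 / 0.2482 = 4.0290
Σp_P3ᵢ² = 0.14² + 0.51² + 0.06² + 0.26² + 0.03² = 0.0196 + 0.2601 + 0.0036 + 0.0676 + 0.0009 = 0.3518
B_P3 = 1 / 0.3518 = 2.8425
Σp_P4ᵢ² = 0.29² + 0.06² + 0.27² + 0.20² + 0.18² = 0.0841 + 0.0036 + 0.0729 + 0.0400 + 0.0324 = 0.2330
B_P4 = 1 / 0.2330 = 4.2918
Highest B → broadest niche (most generalist): population P1 (B = 4.92).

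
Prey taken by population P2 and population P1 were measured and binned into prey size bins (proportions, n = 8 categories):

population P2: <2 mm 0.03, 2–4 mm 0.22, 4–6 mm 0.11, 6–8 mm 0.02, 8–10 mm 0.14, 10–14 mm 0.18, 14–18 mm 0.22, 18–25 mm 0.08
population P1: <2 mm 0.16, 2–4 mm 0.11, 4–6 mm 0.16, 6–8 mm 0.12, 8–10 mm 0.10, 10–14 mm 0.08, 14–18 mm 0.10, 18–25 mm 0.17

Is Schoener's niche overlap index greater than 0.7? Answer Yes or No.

No

Σ|p₁ᵢ − p₂ᵢ| = 0.13 + 0.11 + 0.05 + 0.10 + 0.04 + 0.10 + 0.12 + 0.09 = 0.74
D = 1 − ½ × 0.74 = 1 − 0.370 = 0.6300
D = 0.6300 < 0.7 → No.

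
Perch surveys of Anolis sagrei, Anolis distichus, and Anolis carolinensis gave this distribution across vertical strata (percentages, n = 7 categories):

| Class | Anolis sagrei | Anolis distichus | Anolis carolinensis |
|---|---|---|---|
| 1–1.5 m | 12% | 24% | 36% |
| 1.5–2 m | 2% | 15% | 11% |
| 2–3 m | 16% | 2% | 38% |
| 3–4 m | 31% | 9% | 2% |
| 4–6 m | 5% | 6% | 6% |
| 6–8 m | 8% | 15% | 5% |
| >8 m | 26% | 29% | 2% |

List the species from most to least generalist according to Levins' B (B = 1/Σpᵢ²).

Anolis distichus > Anolis sagrei > Anolis carolinensis

Convert percentages to proportions (divide by 100).
Σp_sagrᵢ² = 0.12² + 0.02² + 0.16² + 0.31² + 0.05² + 0.08² + 0.26² = 0.0144 + 0.0004 + 0.0256 + 0.0961 + 0.0025 + 0.0064 + 0.0676 = 0.2130
B_sagr = 1 / 0.2130 = 4.6948
Σp_distᵢ² = 0.24² + 0.15² + 0.02² + 0.09² + 0.06² + 0.15² + 0.29² = 0.0576 + 0.0225 + 0.0004 + 0.0081 + 0.0036 + 0.0225 + 0.0841 = 0.1988
B_dist = 1 / 0.1988 = 5.0302
Σp_caroᵢ² = 0.36² + 0.11² + 0.38² + 0.02² + 0.06² + 0.05² + 0.02² = 0.1296 + 0.0121 + 0.1444 + 0.0004 + 0.0036 + 0.0025 + 0.0004 = 0.2930
B_caro = 1 / 0.2930 = 3.4130
Ranking by B (broadest → narrowest): Anolis distichus (5.03) > Anolis sagrei (4.69) > Anolis carolinensis (3.41)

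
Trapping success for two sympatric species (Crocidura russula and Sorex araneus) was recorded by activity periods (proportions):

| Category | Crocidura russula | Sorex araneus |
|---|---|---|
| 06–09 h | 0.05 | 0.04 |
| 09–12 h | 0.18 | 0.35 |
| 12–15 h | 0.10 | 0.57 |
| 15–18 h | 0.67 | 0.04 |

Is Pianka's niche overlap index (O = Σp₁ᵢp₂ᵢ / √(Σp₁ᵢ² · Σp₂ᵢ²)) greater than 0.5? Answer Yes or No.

No

Σ p₁ᵢp₂ᵢ = 0.0020 + 0.0630 + 0.0570 + 0.0268 = 0.1488
Σp_1ᵢ² = 0.05² + 0.18² + 0.10² + 0.67² = 0.0025 + 0.0324 + 0.0100 + 0.4489 = 0.4938
Σp_2ᵢ² = 0.04² + 0.35² + 0.57² + 0.04² = 0.0016 + 0.1225 + 0.3249 + 0.0016 = 0.4506
O = 0.1488 / √(0.4938 × 0.4506) = 0.1488 / 0.47171 = 0.3154
O = 0.3154 < 0.5 → No.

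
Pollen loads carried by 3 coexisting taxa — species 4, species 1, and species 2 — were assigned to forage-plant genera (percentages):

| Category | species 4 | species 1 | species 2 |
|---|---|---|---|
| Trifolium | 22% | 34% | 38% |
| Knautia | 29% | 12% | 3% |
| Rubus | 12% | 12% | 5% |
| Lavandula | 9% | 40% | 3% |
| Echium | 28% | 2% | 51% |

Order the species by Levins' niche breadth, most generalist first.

Convert percentages to proportions (divide by 100).
Σp_4ᵢ² = 0.22² + 0.29² + 0.12² + 0.09² + 0.28² = 0.0484 + 0.0841 + 0.0144 + 0.0081 + 0.0784 = 0.2334
B_4 = 1 / 0.2334 = 4.2845
Σp_1ᵢ² = 0.34² + 0.12² + 0.12² + 0.40² + 0.02² = 0.1156 + 0.0144 + 0.0144 + 0.1600 + 0.0004 = 0.3048
B_1 = 1 / 0.3048 = 3.2808
Σp_2ᵢ² = 0.38² + 0.03² + 0.05² + 0.03² + 0.51² = 0.1444 + 0.0009 + 0.0025 + 0.0009 + 0.2601 = 0.4088
B_2 = 1 / 0.4088 = 2.4462
Ranking by B (broadest → narrowest): species 4 (4.28) > species 1 (3.28) > species 2 (2.45)

species 4 > species 1 > species 2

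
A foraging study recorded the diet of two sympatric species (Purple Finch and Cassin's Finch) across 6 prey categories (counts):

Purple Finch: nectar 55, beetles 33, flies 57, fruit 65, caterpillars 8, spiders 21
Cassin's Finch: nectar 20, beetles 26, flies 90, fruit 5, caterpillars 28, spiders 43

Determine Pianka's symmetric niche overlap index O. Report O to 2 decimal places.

Proportions for Purple Finch (n=239): 55/239=0.2301, 33/239=0.1381, 57/239=0.2385, 65/239=0.2720, 8/239=0.0335, 21/239=0.0879
Proportions for Cassin's Finch (n=212): 20/212=0.0943, 26/212=0.1226, 90/212=0.4245, 5/212=0.0236, 28/212=0.1321, 43/212=0.2028
Σ p₁ᵢp₂ᵢ = 0.021698 + 0.016931 + 0.101243 + 0.006419 + 0.004425 + 0.017826 = 0.168542
Σp_1ᵢ² = 0.2301² + 0.1381² + 0.2385² + 0.2720² + 0.0335² + 0.0879² = 0.052946 + 0.019072 + 0.056882 + 0.073984 + 0.001122 + 0.007726 = 0.211732
Σp_2ᵢ² = 0.0943² + 0.1226² + 0.4245² + 0.0236² + 0.1321² + 0.2028² = 0.008892 + 0.015031 + 0.180200 + 0.000557 + 0.017450 + 0.041128 = 0.263258
O = 0.168542 / √(0.211732 × 0.263258) = 0.168542 / 0.2360935 = 0.7139

0.71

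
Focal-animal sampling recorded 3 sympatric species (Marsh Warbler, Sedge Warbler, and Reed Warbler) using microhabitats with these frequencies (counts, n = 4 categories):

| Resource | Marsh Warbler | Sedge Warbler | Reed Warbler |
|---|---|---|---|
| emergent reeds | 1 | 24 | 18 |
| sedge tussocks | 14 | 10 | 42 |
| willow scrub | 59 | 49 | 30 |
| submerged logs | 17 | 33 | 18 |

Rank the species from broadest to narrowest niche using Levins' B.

Proportions for Marsh Warbler (n=91): 1/91=0.0110, 14/91=0.1538, 59/91=0.6484, 17/91=0.1868
Proportions for Sedge Warbler (n=116): 24/116=0.2069, 10/116=0.0862, 49/116=0.4224, 33/116=0.2845
Proportions for Reed Warbler (n=108): 18/108=0.1667, 42/108=0.3889, 30/108=0.2778, 18/108=0.1667
Σp_Marsᵢ² = 0.0110² + 0.1538² + 0.6484² + 0.1868² = 0.000121 + 0.023654 + 0.420423 + 0.034894 = 0.479092
B_Mars = 1 / 0.479092 = 2.0873
Σp_Sedgᵢ² = 0.2069² + 0.0862² + 0.4224² + 0.2845² = 0.042808 + 0.007430 + 0.178422 + 0.080940 = 0.309600
B_Sedg = 1 / 0.309600 = 3.2300
Σp_Reedᵢ² = 0.1667² + 0.3889² + 0.2778² + 0.1667² = 0.027789 + 0.151243 + 0.077173 + 0.027789 = 0.283994
B_Reed = 1 / 0.283994 = 3.5212
Ranking by B (broadest → narrowest): Reed Warbler (3.52) > Sedge Warbler (3.23) > Marsh Warbler (2.09)

Reed Warbler > Sedge Warbler > Marsh Warbler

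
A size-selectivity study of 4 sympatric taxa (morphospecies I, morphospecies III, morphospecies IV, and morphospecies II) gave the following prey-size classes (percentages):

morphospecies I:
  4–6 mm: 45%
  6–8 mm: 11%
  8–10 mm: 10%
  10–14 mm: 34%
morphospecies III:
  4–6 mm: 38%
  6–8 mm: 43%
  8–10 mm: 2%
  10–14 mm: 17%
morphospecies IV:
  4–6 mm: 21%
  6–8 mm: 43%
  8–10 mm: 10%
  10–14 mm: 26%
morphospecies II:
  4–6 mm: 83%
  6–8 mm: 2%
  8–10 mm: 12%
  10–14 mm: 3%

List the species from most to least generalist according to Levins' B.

Convert percentages to proportions (divide by 100).
Σp_Iᵢ² = 0.45² + 0.11² + 0.10² + 0.34² = 0.2025 + 0.0121 + 0.0100 + 0.1156 = 0.3402
B_I = 1 / 0.3402 = 2.9394
Σp_IIIᵢ² = 0.38² + 0.43² + 0.02² + 0.17² = 0.1444 + 0.1849 + 0.0004 + 0.0289 = 0.3586
B_III = 1 / 0.3586 = 2.7886
Σp_IVᵢ² = 0.21² + 0.43² + 0.10² + 0.26² = 0.0441 + 0.1849 + 0.0100 + 0.0676 = 0.3066
B_IV = 1 / 0.3066 = 3.2616
Σp_IIᵢ² = 0.83² + 0.02² + 0.12² + 0.03² = 0.6889 + 0.0004 + 0.0144 + 0.0009 = 0.7046
B_II = 1 / 0.7046 = 1.4192
Ranking by B (broadest → narrowest): morphospecies IV (3.26) > morphospecies I (2.94) > morphospecies III (2.79) > morphospecies II (1.42)

morphospecies IV > morphospecies I > morphospecies III > morphospecies II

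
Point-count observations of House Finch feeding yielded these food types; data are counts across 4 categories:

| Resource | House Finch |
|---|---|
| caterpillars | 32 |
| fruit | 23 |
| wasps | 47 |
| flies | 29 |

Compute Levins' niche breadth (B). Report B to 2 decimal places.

3.73

Proportions for House Finch (n=131): 32/131=0.2443, 23/131=0.1756, 47/131=0.3588, 29/131=0.2214
Σpᵢ² = 0.2443² + 0.1756² + 0.3588² + 0.2214² = 0.059682 + 0.030835 + 0.128737 + 0.049018 = 0.268272
B = 1 / 0.268272 = 3.7276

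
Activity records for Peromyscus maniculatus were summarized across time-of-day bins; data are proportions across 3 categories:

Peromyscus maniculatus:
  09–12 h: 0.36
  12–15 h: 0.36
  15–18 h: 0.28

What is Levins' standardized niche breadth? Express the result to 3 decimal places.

0.981

Σpᵢ² = 0.36² + 0.36² + 0.28² = 0.1296 + 0.1296 + 0.0784 = 0.3376
B = 1 / 0.3376 = 2.96209
Bₛ = (B − 1)/(n − 1) = (2.96209 − 1)/(3 − 1) = 1.96209/2 = 0.98105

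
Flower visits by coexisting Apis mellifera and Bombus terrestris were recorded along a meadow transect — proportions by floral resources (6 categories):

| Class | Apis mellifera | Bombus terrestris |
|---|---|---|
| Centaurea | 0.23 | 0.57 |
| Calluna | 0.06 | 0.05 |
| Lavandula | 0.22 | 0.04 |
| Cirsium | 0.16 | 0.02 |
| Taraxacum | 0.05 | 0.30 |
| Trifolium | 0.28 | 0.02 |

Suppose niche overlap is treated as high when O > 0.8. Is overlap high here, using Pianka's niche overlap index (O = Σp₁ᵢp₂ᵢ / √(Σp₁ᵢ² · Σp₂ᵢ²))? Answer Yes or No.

No

Σ p₁ᵢp₂ᵢ = 0.1311 + 0.0030 + 0.0088 + 0.0032 + 0.0150 + 0.0056 = 0.1667
Σp_1ᵢ² = 0.23² + 0.06² + 0.22² + 0.16² + 0.05² + 0.28² = 0.0529 + 0.0036 + 0.0484 + 0.0256 + 0.0025 + 0.0784 = 0.2114
Σp_2ᵢ² = 0.57² + 0.05² + 0.04² + 0.02² + 0.30² + 0.02² = 0.3249 + 0.0025 + 0.0016 + 0.0004 + 0.0900 + 0.0004 = 0.4198
O = 0.1667 / √(0.2114 × 0.4198) = 0.1667 / 0.29790 = 0.5596
O = 0.5596 < 0.8 → No.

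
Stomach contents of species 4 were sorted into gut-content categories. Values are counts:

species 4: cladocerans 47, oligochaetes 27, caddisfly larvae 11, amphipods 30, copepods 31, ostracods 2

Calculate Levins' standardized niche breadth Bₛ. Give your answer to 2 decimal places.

0.69

Proportions for species 4 (n=148): 47/148=0.3176, 27/148=0.1824, 11/148=0.0743, 30/148=0.2027, 31/148=0.2095, 2/148=0.0135
Σpᵢ² = 0.3176² + 0.1824² + 0.0743² + 0.2027² + 0.2095² + 0.0135² = 0.100870 + 0.033270 + 0.005520 + 0.041087 + 0.043890 + 0.000182 = 0.224819
B = 1 / 0.224819 = 4.4480
Bₛ = (B − 1)/(n − 1) = (4.4480 − 1)/(6 − 1) = 3.4480/5 = 0.6896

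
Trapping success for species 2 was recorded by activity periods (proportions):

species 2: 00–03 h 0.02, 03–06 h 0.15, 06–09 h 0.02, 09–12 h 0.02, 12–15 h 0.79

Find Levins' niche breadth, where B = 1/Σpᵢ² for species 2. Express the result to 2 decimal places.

1.54

Σpᵢ² = 0.02² + 0.15² + 0.02² + 0.02² + 0.79² = 0.0004 + 0.0225 + 0.0004 + 0.0004 + 0.6241 = 0.6478
B = 1 / 0.6478 = 1.5437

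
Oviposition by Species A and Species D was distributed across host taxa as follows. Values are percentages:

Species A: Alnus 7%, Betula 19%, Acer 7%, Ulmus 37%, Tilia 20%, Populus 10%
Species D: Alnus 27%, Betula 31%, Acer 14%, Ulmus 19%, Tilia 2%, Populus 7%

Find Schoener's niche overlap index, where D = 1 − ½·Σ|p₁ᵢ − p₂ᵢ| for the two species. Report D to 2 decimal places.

0.61

Convert percentages to proportions (divide by 100).
Σ|p₁ᵢ − p₂ᵢ| = 0.20 + 0.12 + 0.07 + 0.18 + 0.18 + 0.03 = 0.78
D = 1 − ½ × 0.78 = 1 − 0.390 = 0.6100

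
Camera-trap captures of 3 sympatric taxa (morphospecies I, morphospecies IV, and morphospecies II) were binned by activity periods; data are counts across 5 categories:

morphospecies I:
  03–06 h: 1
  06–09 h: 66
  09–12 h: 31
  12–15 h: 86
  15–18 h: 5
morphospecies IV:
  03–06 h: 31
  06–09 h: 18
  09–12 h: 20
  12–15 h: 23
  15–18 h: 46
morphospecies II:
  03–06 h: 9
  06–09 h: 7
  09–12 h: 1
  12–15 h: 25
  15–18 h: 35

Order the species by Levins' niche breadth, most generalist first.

morphospecies IV > morphospecies II > morphospecies I

Proportions for morphospecies I (n=189): 1/189=0.0053, 66/189=0.3492, 31/189=0.1640, 86/189=0.4550, 5/189=0.0265
Proportions for morphospecies IV (n=138): 31/138=0.2246, 18/138=0.1304, 20/138=0.1449, 23/138=0.1667, 46/138=0.3333
Proportions for morphospecies II (n=77): 9/77=0.1169, 7/77=0.0909, 1/77=0.0130, 25/77=0.3247, 35/77=0.4545
Σp_Iᵢ² = 0.0053² + 0.3492² + 0.1640² + 0.4550² + 0.0265² = 0.000028 + 0.121941 + 0.026896 + 0.207025 + 0.000702 = 0.356592
B_I = 1 / 0.356592 = 2.8043
Σp_IVᵢ² = 0.2246² + 0.1304² + 0.1449² + 0.1667² + 0.3333² = 0.050445 + 0.017004 + 0.020996 + 0.027789 + 0.111089 = 0.227323
B_IV = 1 / 0.227323 = 4.3990
Σp_IIᵢ² = 0.1169² + 0.0909² + 0.0130² + 0.3247² + 0.4545² = 0.013666 + 0.008263 + 0.000169 + 0.105430 + 0.206570 = 0.334098
B_II = 1 / 0.334098 = 2.9931
Ranking by B (broadest → narrowest): morphospecies IV (4.40) > morphospecies II (2.99) > morphospecies I (2.80)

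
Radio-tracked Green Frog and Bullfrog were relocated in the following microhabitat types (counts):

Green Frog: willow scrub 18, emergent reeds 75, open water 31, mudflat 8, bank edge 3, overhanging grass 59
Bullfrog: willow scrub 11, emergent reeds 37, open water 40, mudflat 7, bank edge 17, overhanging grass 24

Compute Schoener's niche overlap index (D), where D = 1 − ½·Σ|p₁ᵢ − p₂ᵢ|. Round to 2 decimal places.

0.75

Proportions for Green Frog (n=194): 18/194=0.0928, 75/194=0.3866, 31/194=0.1598, 8/194=0.0412, 3/194=0.0155, 59/194=0.3041
Proportions for Bullfrog (n=136): 11/136=0.0809, 37/136=0.2721, 40/136=0.2941, 7/136=0.0515, 17/136=0.1250, 24/136=0.1765
Σ|p₁ᵢ − p₂ᵢ| = 0.0119 + 0.1145 + 0.1343 + 0.0103 + 0.1095 + 0.1276 = 0.5081
D = 1 − ½ × 0.5081 = 1 − 0.25405 = 0.74595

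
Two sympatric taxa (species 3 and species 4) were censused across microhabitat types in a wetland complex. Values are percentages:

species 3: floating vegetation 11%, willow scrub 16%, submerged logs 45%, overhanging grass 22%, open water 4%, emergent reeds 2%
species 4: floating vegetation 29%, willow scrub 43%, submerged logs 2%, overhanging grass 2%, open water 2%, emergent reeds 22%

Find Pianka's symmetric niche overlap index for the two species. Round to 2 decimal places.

Convert percentages to proportions (divide by 100).
Σ p₁ᵢp₂ᵢ = 0.0319 + 0.0688 + 0.0090 + 0.0044 + 0.0008 + 0.0044 = 0.1193
Σp_1ᵢ² = 0.11² + 0.16² + 0.45² + 0.22² + 0.04² + 0.02² = 0.0121 + 0.0256 + 0.2025 + 0.0484 + 0.0016 + 0.0004 = 0.2906
Σp_2ᵢ² = 0.29² + 0.43² + 0.02² + 0.02² + 0.02² + 0.22² = 0.0841 + 0.1849 + 0.0004 + 0.0004 + 0.0004 + 0.0484 = 0.3186
O = 0.1193 / √(0.2906 × 0.3186) = 0.1193 / 0.30428 = 0.3921

0.39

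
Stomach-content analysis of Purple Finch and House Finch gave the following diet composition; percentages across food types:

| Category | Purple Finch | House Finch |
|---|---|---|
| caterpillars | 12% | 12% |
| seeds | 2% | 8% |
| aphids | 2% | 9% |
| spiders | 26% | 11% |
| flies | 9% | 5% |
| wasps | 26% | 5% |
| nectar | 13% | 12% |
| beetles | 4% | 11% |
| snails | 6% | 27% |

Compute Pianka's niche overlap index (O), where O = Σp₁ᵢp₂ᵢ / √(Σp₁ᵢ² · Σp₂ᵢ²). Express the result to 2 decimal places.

Convert percentages to proportions (divide by 100).
Σ p₁ᵢp₂ᵢ = 0.0144 + 0.0016 + 0.0018 + 0.0286 + 0.0045 + 0.0130 + 0.0156 + 0.0044 + 0.0162 = 0.1001
Σp_1ᵢ² = 0.12² + 0.02² + 0.02² + 0.26² + 0.09² + 0.26² + 0.13² + 0.04² + 0.06² = 0.0144 + 0.0004 + 0.0004 + 0.0676 + 0.0081 + 0.0676 + 0.0169 + 0.0016 + 0.0036 = 0.1806
Σp_2ᵢ² = 0.12² + 0.08² + 0.09² + 0.11² + 0.05² + 0.05² + 0.12² + 0.11² + 0.27² = 0.0144 + 0.0064 + 0.0081 + 0.0121 + 0.0025 + 0.0025 + 0.0144 + 0.0121 + 0.0729 = 0.1454
O = 0.1001 / √(0.1806 × 0.1454) = 0.1001 / 0.16205 = 0.6177

0.62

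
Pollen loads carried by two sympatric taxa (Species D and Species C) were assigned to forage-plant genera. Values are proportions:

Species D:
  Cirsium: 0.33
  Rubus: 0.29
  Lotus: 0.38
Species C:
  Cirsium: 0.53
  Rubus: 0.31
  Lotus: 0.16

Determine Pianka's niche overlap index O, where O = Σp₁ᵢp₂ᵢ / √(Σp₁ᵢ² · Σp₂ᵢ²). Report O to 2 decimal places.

0.88

Σ p₁ᵢp₂ᵢ = 0.1749 + 0.0899 + 0.0608 = 0.3256
Σp_1ᵢ² = 0.33² + 0.29² + 0.38² = 0.1089 + 0.0841 + 0.1444 = 0.3374
Σp_2ᵢ² = 0.53² + 0.31² + 0.16² = 0.2809 + 0.0961 + 0.0256 = 0.4026
O = 0.3256 / √(0.3374 × 0.4026) = 0.3256 / 0.36856 = 0.8834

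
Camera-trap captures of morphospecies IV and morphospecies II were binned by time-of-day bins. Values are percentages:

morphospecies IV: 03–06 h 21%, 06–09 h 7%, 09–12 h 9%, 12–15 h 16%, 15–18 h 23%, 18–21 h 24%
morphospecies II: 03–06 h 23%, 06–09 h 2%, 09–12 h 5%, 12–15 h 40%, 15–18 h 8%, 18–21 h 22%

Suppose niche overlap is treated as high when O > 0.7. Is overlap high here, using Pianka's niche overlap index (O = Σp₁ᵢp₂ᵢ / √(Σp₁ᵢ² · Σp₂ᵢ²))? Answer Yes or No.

Yes

Convert percentages to proportions (divide by 100).
Σ p₁ᵢp₂ᵢ = 0.0483 + 0.0014 + 0.0045 + 0.0640 + 0.0184 + 0.0528 = 0.1894
Σp_1ᵢ² = 0.21² + 0.07² + 0.09² + 0.16² + 0.23² + 0.24² = 0.0441 + 0.0049 + 0.0081 + 0.0256 + 0.0529 + 0.0576 = 0.1932
Σp_2ᵢ² = 0.23² + 0.02² + 0.05² + 0.40² + 0.08² + 0.22² = 0.0529 + 0.0004 + 0.0025 + 0.1600 + 0.0064 + 0.0484 = 0.2706
O = 0.1894 / √(0.1932 × 0.2706) = 0.1894 / 0.22865 = 0.8283
O = 0.8283 > 0.7 → Yes.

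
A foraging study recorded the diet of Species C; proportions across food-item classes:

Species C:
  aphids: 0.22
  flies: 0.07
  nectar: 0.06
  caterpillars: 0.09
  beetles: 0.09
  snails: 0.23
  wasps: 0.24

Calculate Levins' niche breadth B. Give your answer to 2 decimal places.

Σpᵢ² = 0.22² + 0.07² + 0.06² + 0.09² + 0.09² + 0.23² + 0.24² = 0.0484 + 0.0049 + 0.0036 + 0.0081 + 0.0081 + 0.0529 + 0.0576 = 0.1836
B = 1 / 0.1836 = 5.4466

5.45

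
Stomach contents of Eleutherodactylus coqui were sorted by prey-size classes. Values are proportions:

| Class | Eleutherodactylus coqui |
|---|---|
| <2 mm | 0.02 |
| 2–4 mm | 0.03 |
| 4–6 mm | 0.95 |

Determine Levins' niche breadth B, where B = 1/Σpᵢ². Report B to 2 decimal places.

1.11

Σpᵢ² = 0.02² + 0.03² + 0.95² = 0.0004 + 0.0009 + 0.9025 = 0.9038
B = 1 / 0.9038 = 1.1064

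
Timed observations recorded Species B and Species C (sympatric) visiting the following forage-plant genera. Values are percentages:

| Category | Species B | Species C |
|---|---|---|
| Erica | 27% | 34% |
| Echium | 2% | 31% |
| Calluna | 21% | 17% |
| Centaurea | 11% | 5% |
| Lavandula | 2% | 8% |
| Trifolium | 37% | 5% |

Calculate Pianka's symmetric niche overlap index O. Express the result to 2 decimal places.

Convert percentages to proportions (divide by 100).
Σ p₁ᵢp₂ᵢ = 0.0918 + 0.0062 + 0.0357 + 0.0055 + 0.0016 + 0.0185 = 0.1593
Σp_1ᵢ² = 0.27² + 0.02² + 0.21² + 0.11² + 0.02² + 0.37² = 0.0729 + 0.0004 + 0.0441 + 0.0121 + 0.0004 + 0.1369 = 0.2668
Σp_2ᵢ² = 0.34² + 0.31² + 0.17² + 0.05² + 0.08² + 0.05² = 0.1156 + 0.0961 + 0.0289 + 0.0025 + 0.0064 + 0.0025 = 0.2520
O = 0.1593 / √(0.2668 × 0.2520) = 0.1593 / 0.25929 = 0.6144

0.61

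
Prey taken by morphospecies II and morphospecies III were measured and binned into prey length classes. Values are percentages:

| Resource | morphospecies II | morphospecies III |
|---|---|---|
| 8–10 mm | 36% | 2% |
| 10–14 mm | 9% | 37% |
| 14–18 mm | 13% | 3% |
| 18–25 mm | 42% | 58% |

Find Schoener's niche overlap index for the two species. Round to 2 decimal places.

Convert percentages to proportions (divide by 100).
Σ|p₁ᵢ − p₂ᵢ| = 0.34 + 0.28 + 0.10 + 0.16 = 0.88
D = 1 − ½ × 0.88 = 1 − 0.440 = 0.5600

0.56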